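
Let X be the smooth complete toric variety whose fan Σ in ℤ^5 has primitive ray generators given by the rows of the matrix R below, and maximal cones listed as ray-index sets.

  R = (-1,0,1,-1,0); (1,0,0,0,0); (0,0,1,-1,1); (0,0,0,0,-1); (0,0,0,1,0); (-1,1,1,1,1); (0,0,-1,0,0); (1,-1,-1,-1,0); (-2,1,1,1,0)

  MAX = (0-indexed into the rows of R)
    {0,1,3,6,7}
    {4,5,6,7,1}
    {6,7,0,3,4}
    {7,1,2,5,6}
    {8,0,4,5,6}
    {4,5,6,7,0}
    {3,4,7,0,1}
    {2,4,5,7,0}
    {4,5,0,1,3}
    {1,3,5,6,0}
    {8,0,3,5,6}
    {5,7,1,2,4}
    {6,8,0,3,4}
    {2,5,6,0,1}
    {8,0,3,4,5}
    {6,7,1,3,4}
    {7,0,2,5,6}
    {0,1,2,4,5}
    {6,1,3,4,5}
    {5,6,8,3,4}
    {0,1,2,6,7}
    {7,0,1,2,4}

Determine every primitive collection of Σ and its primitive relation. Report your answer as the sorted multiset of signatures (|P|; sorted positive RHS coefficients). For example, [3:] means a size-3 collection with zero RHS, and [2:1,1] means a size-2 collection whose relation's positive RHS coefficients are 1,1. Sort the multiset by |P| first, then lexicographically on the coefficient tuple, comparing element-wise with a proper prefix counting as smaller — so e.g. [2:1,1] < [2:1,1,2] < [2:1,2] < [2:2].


Σ has 9 primitive collections:

  • {1,8}:  v_{1} + v_{8} = v_{3} + v_{5}  so sig = [2:1,1]
  • {2,3}:  v_{2} + v_{3} = v_{0} + v_{1}  so sig = [2:1,1]
  • {2,8}:  v_{2} + v_{8} = v_{0} + v_{5}  so sig = [2:1,1]
  • {7,8}:  v_{7} + v_{8} = v_{0} + v_{4} + v_{6}  so sig = [2:1,1,1]
  • {3,5,7}:  v_{3} + v_{5} + v_{7} = 0  so sig = [3:]
  • {2,4,6}:  v_{2} + v_{4} + v_{6} = v_{5} + v_{7}  so sig = [3:1,1]
  • {0,1,4,6}:  v_{0} + v_{1} + v_{4} + v_{6} = 0  so sig = [4:]
  • {0,1,5,7}:  v_{0} + v_{1} + v_{5} + v_{7} = v_{2}  so sig = [4:1]
  • {0,3,4,5,6}:  v_{0} + v_{3} + v_{4} + v_{5} + v_{6} = v_{8}  so sig = [5:1]

Hence PRS(X_Σ) =
    [2:1,1]
    [2:1,1]
    [2:1,1]
    [2:1,1,1]
    [3:]
    [3:1,1]
    [4:]
    [4:1]
    [5:1]


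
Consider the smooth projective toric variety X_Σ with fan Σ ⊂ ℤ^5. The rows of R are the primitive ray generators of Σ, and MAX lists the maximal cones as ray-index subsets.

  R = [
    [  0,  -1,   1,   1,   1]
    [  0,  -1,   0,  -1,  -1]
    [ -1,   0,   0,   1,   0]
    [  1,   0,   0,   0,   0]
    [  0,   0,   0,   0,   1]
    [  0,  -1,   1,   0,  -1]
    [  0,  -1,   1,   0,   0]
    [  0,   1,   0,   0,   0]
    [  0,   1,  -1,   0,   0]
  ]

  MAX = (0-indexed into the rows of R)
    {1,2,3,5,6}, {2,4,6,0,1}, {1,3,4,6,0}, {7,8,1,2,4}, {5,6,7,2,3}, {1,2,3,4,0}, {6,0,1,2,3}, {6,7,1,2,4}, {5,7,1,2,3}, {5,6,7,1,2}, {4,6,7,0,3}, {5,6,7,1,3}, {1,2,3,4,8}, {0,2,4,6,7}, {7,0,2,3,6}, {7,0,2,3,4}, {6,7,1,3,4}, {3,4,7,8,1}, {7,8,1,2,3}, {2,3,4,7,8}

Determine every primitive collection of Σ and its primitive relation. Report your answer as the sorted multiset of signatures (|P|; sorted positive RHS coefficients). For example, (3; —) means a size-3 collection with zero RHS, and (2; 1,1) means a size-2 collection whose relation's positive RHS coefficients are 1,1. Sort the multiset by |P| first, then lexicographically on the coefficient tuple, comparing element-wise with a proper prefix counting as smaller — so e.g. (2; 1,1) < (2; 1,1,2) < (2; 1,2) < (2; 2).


Minimal non-faces — 9 found among 9 rays, 20 max cones:

  {6,8}:  v_{6} + v_{8} = 0  ⟹  sig = (2; —)
  {4,5}:  v_{4} + v_{5} = v_{6}  ⟹  sig = (2; 1)
  {0,8}:  v_{0} + v_{8} = v_{2} + v_{3} + v_{4}  ⟹  sig = (2; 1,1,1)
  {5,8}:  v_{5} + v_{8} = v_{1} + v_{2} + v_{3} + v_{7}  ⟹  sig = (2; 1,1,1,1)
  {0,5}:  v_{0} + v_{5} = v_{2} + v_{3} + 2·v_{6}  ⟹  sig = (2; 1,1,2)
  {0,1,7}:  v_{0} + v_{1} + v_{7} = v_{6}  ⟹  sig = (3; 1)
  {2,3,4,6}:  v_{2} + v_{3} + v_{4} + v_{6} = v_{0}  ⟹  sig = (4; 1)
  {1,2,3,4,7}:  v_{1} + v_{2} + v_{3} + v_{4} + v_{7} = 0  ⟹  sig = (5; —)
  {1,2,3,6,7}:  v_{1} + v_{2} + v_{3} + v_{6} + v_{7} = v_{5}  ⟹  sig = (5; 1)

so the primitive-relation signature multiset is
    (2; —)
    (2; 1)
    (2; 1,1,1)
    (2; 1,1,1,1)
    (2; 1,1,2)
    (3; 1)
    (4; 1)
    (5; —)
    (5; 1)


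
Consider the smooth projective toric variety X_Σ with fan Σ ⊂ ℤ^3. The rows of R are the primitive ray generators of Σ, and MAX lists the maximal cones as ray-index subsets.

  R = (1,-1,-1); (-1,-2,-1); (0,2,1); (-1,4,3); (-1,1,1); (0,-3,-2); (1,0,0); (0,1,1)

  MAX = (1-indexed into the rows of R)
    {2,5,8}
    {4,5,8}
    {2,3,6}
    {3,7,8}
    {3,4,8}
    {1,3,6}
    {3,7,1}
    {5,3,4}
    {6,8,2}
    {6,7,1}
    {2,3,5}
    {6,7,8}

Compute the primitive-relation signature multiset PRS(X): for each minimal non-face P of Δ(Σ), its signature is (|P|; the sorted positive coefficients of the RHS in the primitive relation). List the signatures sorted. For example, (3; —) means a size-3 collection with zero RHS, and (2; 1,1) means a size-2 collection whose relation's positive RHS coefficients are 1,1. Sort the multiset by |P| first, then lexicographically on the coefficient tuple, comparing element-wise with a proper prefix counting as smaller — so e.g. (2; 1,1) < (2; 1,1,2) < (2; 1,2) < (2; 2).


Δ(Σ) — 8 vertices, 14 min non-faces:

  • {1,5}:  v_{1} + v_{5} = 0  ⟹  sig = (2; —)
  • {1,2}:  v_{1} + v_{2} = v_{6}  ⟹  sig = (2; 1)
  • {1,8}:  v_{1} + v_{8} = v_{7}  ⟹  sig = (2; 1)
  • {4,6}:  v_{4} + v_{6} = v_{5}  ⟹  sig = (2; 1)
  • {5,6}:  v_{5} + v_{6} = v_{2}  ⟹  sig = (2; 1)
  • {5,7}:  v_{5} + v_{7} = v_{8}  ⟹  sig = (2; 1)
  • {1,4}:  v_{1} + v_{4} = v_{3} + v_{8}  ⟹  sig = (2; 1,1)
  • {2,7}:  v_{2} + v_{7} = v_{6} + v_{8}  ⟹  sig = (2; 1,1)
  • {4,7}:  v_{4} + v_{7} = v_{3} + 2·v_{8}  ⟹  sig = (2; 1,2)
  • {2,4}:  v_{2} + v_{4} = 2·v_{5}  ⟹  sig = (2; 2)
  • {3,6,8}:  v_{3} + v_{6} + v_{8} = 0  ⟹  sig = (3; —)
  • {2,3,8}:  v_{2} + v_{3} + v_{8} = v_{5}  ⟹  sig = (3; 1)
  • {3,5,8}:  v_{3} + v_{5} + v_{8} = v_{4}  ⟹  sig = (3; 1)
  • {3,6,7}:  v_{3} + v_{6} + v_{7} = v_{1}  ⟹  sig = (3; 1)

Sorted signature multiset PRS(X):
    (2; —)
    (2; 1)
    (2; 1)
    (2; 1)
    (2; 1)
    (2; 1)
    (2; 1,1)
    (2; 1,1)
    (2; 1,2)
    (2; 2)
    (3; —)
    (3; 1)
    (3; 1)
    (3; 1)


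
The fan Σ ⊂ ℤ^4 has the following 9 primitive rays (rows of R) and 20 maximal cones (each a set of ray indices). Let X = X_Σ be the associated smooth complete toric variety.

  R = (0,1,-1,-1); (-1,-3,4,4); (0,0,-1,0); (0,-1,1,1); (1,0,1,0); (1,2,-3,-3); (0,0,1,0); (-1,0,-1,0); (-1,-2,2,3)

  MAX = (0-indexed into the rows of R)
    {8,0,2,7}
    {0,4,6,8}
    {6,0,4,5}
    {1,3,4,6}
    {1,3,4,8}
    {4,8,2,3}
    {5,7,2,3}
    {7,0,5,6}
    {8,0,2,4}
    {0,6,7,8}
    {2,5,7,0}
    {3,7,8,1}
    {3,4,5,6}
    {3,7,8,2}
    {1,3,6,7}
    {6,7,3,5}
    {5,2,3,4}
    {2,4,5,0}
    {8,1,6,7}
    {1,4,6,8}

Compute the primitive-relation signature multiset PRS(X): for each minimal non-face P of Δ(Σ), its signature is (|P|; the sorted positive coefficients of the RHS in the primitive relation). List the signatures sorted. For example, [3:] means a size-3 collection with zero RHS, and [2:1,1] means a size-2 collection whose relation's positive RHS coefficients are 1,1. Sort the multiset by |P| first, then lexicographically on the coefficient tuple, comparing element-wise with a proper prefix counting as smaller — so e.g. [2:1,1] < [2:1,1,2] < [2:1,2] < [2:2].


8 minimal non-faces of Δ(Σ) (on 9 rays):

  {0,3}:  v_{0} + v_{3} = 0  →  sig = [2:]
  {2,6}:  v_{2} + v_{6} = 0  →  sig = [2:]
  {4,7}:  v_{4} + v_{7} = 0  →  sig = [2:]
  {1,5}:  v_{1} + v_{5} = v_{3}  →  sig = [2:1]
  {5,8}:  v_{5} + v_{8} = v_{2}  →  sig = [2:1]
  {0,1}:  v_{0} + v_{1} = v_{6} + v_{8}  →  sig = [2:1,1]
  {1,2}:  v_{1} + v_{2} = v_{3} + v_{8}  →  sig = [2:1,1]
  {3,6,8}:  v_{3} + v_{6} + v_{8} = v_{1}  →  sig = [3:1]

so the primitive-relation signature multiset is
    |P|=2: 7 collections, coeffs (), (), (), (1), (1), (1,1), (1,1)
    |P|=3: 1 collection, coeffs (1)


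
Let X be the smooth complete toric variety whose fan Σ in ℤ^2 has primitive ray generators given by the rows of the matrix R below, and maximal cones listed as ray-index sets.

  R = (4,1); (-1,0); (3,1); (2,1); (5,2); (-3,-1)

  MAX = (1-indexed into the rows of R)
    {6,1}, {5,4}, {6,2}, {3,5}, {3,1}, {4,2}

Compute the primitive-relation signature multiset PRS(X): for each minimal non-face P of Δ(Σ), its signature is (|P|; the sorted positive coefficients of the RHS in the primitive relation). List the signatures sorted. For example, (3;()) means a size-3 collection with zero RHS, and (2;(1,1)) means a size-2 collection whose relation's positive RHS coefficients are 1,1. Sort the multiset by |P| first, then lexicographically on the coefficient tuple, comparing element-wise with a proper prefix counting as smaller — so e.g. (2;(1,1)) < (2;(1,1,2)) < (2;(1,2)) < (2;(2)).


Σ has 9 primitive collections:

  P = {3,6}:  v_{3} + v_{6} = 0 ; sig = (2;())
  P = {1,2}:  v_{1} + v_{2} = v_{3} ; sig = (2;(1))
  P = {2,3}:  v_{2} + v_{3} = v_{4} ; sig = (2;(1))
  P = {3,4}:  v_{3} + v_{4} = v_{5} ; sig = (2;(1))
  P = {4,6}:  v_{4} + v_{6} = v_{2} ; sig = (2;(1))
  P = {5,6}:  v_{5} + v_{6} = v_{4} ; sig = (2;(1))
  P = {1,4}:  v_{1} + v_{4} = 2·v_{3} ; sig = (2;(2))
  P = {2,5}:  v_{2} + v_{5} = 2·v_{4} ; sig = (2;(2))
  P = {1,5}:  v_{1} + v_{5} = 3·v_{3} ; sig = (2;(3))

Signatures (|P|; sorted positive RHS coefficients), sorted:
    |P|=2: 9 collections, coeffs (), (1), (1), (1), (1), (1), (2), (2), (3)


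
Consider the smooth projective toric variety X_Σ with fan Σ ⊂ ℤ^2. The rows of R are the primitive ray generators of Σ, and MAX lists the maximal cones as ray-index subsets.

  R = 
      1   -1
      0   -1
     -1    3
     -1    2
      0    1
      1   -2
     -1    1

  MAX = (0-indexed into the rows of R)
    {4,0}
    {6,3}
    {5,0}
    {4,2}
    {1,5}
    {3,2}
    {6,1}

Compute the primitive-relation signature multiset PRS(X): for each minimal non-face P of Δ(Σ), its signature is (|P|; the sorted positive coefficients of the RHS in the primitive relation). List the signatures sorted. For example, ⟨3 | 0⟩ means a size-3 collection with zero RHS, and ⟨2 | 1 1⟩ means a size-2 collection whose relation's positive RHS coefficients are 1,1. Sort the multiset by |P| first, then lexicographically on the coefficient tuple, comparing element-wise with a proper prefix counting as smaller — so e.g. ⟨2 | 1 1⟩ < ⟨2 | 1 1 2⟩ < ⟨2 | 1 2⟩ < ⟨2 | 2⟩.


The 14 primitive collections of Σ (r=7, n=2):

  P = {0,6}:  v_{0} + v_{6} = 0  ⟹  sig = ⟨2 | 0⟩
  P = {1,4}:  v_{1} + v_{4} = 0  ⟹  sig = ⟨2 | 0⟩
  P = {3,5}:  v_{3} + v_{5} = 0  ⟹  sig = ⟨2 | 0⟩
  P = {0,1}:  v_{0} + v_{1} = v_{5}  ⟹  sig = ⟨2 | 1⟩
  P = {0,3}:  v_{0} + v_{3} = v_{4}  ⟹  sig = ⟨2 | 1⟩
  P = {1,2}:  v_{1} + v_{2} = v_{3}  ⟹  sig = ⟨2 | 1⟩
  P = {1,3}:  v_{1} + v_{3} = v_{6}  ⟹  sig = ⟨2 | 1⟩
  P = {2,5}:  v_{2} + v_{5} = v_{4}  ⟹  sig = ⟨2 | 1⟩
  P = {3,4}:  v_{3} + v_{4} = v_{2}  ⟹  sig = ⟨2 | 1⟩
  P = {4,5}:  v_{4} + v_{5} = v_{0}  ⟹  sig = ⟨2 | 1⟩
  P = {4,6}:  v_{4} + v_{6} = v_{3}  ⟹  sig = ⟨2 | 1⟩
  P = {5,6}:  v_{5} + v_{6} = v_{1}  ⟹  sig = ⟨2 | 1⟩
  P = {0,2}:  v_{0} + v_{2} = 2·v_{4}  ⟹  sig = ⟨2 | 2⟩
  P = {2,6}:  v_{2} + v_{6} = 2·v_{3}  ⟹  sig = ⟨2 | 2⟩

Sorted signature multiset PRS(X):
    |P|=2: 14 collections, coeffs (), (), (), (1), (1), (1), (1), (1), (1), (1), (1), (1), (2), (2)


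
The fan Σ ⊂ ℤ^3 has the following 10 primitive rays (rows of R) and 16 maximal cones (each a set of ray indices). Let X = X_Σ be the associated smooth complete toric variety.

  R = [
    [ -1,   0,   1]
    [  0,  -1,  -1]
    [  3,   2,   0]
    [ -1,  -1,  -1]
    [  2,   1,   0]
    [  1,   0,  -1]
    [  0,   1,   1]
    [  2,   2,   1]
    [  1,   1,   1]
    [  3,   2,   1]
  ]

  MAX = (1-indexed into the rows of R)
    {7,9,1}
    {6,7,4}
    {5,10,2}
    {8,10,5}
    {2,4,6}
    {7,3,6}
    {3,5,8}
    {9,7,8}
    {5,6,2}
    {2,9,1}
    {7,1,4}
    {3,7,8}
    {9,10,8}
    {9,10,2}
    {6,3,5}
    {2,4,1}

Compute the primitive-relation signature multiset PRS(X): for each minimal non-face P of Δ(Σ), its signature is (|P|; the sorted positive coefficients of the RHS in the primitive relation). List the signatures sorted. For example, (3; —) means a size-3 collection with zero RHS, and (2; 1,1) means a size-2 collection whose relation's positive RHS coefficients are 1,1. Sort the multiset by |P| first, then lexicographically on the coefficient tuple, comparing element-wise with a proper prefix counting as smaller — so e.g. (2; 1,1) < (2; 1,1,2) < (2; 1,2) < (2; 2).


Δ(Σ) — 10 vertices, 21 min non-faces:

  P={1,6}:  v_{1} + v_{6} = 0  ⟹  sig = (2; —)
  P={2,7}:  v_{2} + v_{7} = 0  ⟹  sig = (2; —)
  P={4,9}:  v_{4} + v_{9} = 0  ⟹  sig = (2; —)
  P={1,3}:  v_{1} + v_{3} = v_{8}  ⟹  sig = (2; 1)
  P={1,5}:  v_{1} + v_{5} = v_{9}  ⟹  sig = (2; 1)
  P={2,8}:  v_{2} + v_{8} = v_{5}  ⟹  sig = (2; 1)
  P={4,5}:  v_{4} + v_{5} = v_{6}  ⟹  sig = (2; 1)
  P={4,10}:  v_{4} + v_{10} = v_{5}  ⟹  sig = (2; 1)
  P={5,7}:  v_{5} + v_{7} = v_{8}  ⟹  sig = (2; 1)
  P={5,9}:  v_{5} + v_{9} = v_{10}  ⟹  sig = (2; 1)
  P={6,8}:  v_{6} + v_{8} = v_{3}  ⟹  sig = (2; 1)
  P={6,9}:  v_{6} + v_{9} = v_{5}  ⟹  sig = (2; 1)
  P={1,8}:  v_{1} + v_{8} = v_{7} + v_{9}  ⟹  sig = (2; 1,1)
  P={2,3}:  v_{2} + v_{3} = v_{5} + v_{6}  ⟹  sig = (2; 1,1)
  P={3,9}:  v_{3} + v_{9} = v_{5} + v_{8}  ⟹  sig = (2; 1,1)
  P={4,8}:  v_{4} + v_{8} = v_{6} + v_{7}  ⟹  sig = (2; 1,1)
  P={7,10}:  v_{7} + v_{10} = v_{8} + v_{9}  ⟹  sig = (2; 1,1)
  P={3,4}:  v_{3} + v_{4} = 2·v_{6} + v_{7}  ⟹  sig = (2; 1,2)
  P={3,10}:  v_{3} + v_{10} = 2·v_{5} + v_{8}  ⟹  sig = (2; 1,2)
  P={1,10}:  v_{1} + v_{10} = 2·v_{9}  ⟹  sig = (2; 2)
  P={6,10}:  v_{6} + v_{10} = 2·v_{5}  ⟹  sig = (2; 2)

Sorted signature multiset PRS(X):
    (2; —)
    (2; —)
    (2; —)
    (2; 1)
    (2; 1)
    (2; 1)
    (2; 1)
    (2; 1)
    (2; 1)
    (2; 1)
    (2; 1)
    (2; 1)
    (2; 1,1)
    (2; 1,1)
    (2; 1,1)
    (2; 1,1)
    (2; 1,1)
    (2; 1,2)
    (2; 1,2)
    (2; 2)
    (2; 2)


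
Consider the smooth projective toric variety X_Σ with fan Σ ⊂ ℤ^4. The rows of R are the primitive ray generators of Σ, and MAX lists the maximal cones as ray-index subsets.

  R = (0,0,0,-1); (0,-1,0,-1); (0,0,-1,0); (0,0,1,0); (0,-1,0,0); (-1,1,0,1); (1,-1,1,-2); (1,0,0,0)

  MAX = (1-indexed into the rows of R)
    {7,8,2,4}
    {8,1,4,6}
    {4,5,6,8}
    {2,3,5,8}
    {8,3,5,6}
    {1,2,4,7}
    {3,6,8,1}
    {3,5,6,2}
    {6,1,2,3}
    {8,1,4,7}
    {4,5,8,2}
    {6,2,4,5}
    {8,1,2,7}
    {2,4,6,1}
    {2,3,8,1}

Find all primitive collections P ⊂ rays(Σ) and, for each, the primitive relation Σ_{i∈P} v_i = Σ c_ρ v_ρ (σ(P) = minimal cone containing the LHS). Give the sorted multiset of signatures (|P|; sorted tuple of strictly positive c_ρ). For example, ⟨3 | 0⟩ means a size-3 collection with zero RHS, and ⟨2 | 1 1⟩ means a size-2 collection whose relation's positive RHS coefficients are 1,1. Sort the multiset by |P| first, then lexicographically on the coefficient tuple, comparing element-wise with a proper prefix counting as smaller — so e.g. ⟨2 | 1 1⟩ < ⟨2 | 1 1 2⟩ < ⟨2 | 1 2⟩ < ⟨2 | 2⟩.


Minimal non-faces — 7 found among 8 rays, 15 max cones:

  {3,4}:  v_{3} + v_{4} = 0  ⟹  sig = ⟨2 | 0⟩
  {1,5}:  v_{1} + v_{5} = v_{2}  ⟹  sig = ⟨2 | 1⟩
  {6,7}:  v_{6} + v_{7} = v_{1} + v_{4}  ⟹  sig = ⟨2 | 1 1⟩
  {3,7}:  v_{3} + v_{7} = v_{1} + v_{2} + v_{8}  ⟹  sig = ⟨2 | 1 1 1⟩
  {5,7}:  v_{5} + v_{7} = 2·v_{2} + v_{4} + v_{8}  ⟹  sig = ⟨2 | 1 1 2⟩
  {2,6,8}:  v_{2} + v_{6} + v_{8} = 0  ⟹  sig = ⟨3 | 0⟩
  {1,2,4,8}:  v_{1} + v_{2} + v_{4} + v_{8} = v_{7}  ⟹  sig = ⟨4 | 1⟩

Signatures (|P|; sorted positive RHS coefficients), sorted:
    |P|=2: 5 collections, coeffs (), (1), (1,1), (1,1,1), (1,1,2)
    |P|=3: 1 collection, coeffs ()
    |P|=4: 1 collection, coeffs (1)


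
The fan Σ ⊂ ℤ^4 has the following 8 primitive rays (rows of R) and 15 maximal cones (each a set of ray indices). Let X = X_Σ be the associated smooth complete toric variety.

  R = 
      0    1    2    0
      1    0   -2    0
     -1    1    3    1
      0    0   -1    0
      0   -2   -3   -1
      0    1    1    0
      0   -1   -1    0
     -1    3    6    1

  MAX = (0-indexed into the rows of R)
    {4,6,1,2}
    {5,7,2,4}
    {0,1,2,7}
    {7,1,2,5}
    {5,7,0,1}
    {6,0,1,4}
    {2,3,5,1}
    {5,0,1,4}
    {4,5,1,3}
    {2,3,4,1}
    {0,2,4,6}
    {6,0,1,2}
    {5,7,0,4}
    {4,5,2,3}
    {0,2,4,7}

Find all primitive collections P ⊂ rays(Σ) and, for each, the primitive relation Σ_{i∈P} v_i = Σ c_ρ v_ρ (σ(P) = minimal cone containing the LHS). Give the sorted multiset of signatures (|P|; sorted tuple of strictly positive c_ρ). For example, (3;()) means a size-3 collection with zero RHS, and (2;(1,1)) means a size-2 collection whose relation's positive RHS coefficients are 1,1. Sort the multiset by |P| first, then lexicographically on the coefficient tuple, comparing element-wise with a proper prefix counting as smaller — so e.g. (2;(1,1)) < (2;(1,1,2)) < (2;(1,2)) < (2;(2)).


Σ has 9 primitive collections:

  {5,6}:  v_{5} + v_{6} = 0  ⇒ sig = (2;())
  {0,3}:  v_{0} + v_{3} = v_{5}  ⇒ sig = (2;(1))
  {6,7}:  v_{6} + v_{7} = v_{0} + v_{2}  ⇒ sig = (2;(1,1))
  {3,6}:  v_{3} + v_{6} = v_{1} + v_{2} + v_{4}  ⇒ sig = (2;(1,1,1))
  {3,7}:  v_{3} + v_{7} = v_{2} + 2·v_{5}  ⇒ sig = (2;(1,2))
  {0,2,5}:  v_{0} + v_{2} + v_{5} = v_{7}  ⇒ sig = (3;(1))
  {1,4,7}:  v_{1} + v_{4} + v_{7} = v_{5}  ⇒ sig = (3;(1))
  {0,1,2,4}:  v_{0} + v_{1} + v_{2} + v_{4} = 0  ⇒ sig = (4;())
  {1,2,4,5}:  v_{1} + v_{2} + v_{4} + v_{5} = v_{3}  ⇒ sig = (4;(1))

Hence PRS(X_Σ) =
[(2;()), (2;(1)), (2;(1,1)), (2;(1,1,1)), (2;(1,2)), (3;(1)), (3;(1)), (4;()), (4;(1))]


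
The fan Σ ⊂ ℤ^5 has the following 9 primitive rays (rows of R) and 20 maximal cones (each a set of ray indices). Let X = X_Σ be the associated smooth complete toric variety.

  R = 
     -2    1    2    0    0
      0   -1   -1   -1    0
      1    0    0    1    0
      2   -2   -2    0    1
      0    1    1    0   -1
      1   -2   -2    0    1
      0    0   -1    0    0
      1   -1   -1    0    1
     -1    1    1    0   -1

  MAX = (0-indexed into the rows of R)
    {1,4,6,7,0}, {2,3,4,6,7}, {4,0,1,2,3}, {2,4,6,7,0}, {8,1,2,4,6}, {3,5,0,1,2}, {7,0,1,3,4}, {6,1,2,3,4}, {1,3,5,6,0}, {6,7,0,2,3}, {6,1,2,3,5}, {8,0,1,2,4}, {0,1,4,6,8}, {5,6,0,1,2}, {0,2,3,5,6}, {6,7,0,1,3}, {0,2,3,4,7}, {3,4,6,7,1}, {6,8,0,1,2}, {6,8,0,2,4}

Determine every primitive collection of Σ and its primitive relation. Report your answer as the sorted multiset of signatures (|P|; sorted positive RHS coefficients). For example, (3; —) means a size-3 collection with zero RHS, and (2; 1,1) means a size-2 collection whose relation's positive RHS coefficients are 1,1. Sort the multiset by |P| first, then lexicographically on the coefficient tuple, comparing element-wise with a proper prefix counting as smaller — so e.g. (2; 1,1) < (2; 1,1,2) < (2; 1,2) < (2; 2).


9 collections generate NE(X_Σ); each relation:

  {7,8}:  v_{7} + v_{8} = 0  ⟹  sig = (2; —)
  {3,8}:  v_{3} + v_{8} = v_{1} + v_{2}  ⟹  sig = (2; 1,1)
  {4,5}:  v_{4} + v_{5} = v_{1} + v_{2}  ⟹  sig = (2; 1,1)
  {5,7}:  v_{5} + v_{7} = v_{0} + 2·v_{3} + v_{6}  ⟹  sig = (2; 1,1,2)
  {5,8}:  v_{5} + v_{8} = v_{0} + 2·v_{1} + 2·v_{2} + v_{6}  ⟹  sig = (2; 1,1,2,2)
  {1,2,7}:  v_{1} + v_{2} + v_{7} = v_{3}  ⟹  sig = (3; 1)
  {0,3,4,6}:  v_{0} + v_{3} + v_{4} + v_{6} = 0  ⟹  sig = (4; —)
  {0,1,2,3,6}:  v_{0} + v_{1} + v_{2} + v_{3} + v_{6} = v_{5}  ⟹  sig = (5; 1)
  {0,1,2,4,6}:  v_{0} + v_{1} + v_{2} + v_{4} + v_{6} = v_{8}  ⟹  sig = (5; 1)

so the primitive-relation signature multiset is
    (2; —)
    (2; 1,1)
    (2; 1,1)
    (2; 1,1,2)
    (2; 1,1,2,2)
    (3; 1)
    (4; —)
    (5; 1)
    (5; 1)


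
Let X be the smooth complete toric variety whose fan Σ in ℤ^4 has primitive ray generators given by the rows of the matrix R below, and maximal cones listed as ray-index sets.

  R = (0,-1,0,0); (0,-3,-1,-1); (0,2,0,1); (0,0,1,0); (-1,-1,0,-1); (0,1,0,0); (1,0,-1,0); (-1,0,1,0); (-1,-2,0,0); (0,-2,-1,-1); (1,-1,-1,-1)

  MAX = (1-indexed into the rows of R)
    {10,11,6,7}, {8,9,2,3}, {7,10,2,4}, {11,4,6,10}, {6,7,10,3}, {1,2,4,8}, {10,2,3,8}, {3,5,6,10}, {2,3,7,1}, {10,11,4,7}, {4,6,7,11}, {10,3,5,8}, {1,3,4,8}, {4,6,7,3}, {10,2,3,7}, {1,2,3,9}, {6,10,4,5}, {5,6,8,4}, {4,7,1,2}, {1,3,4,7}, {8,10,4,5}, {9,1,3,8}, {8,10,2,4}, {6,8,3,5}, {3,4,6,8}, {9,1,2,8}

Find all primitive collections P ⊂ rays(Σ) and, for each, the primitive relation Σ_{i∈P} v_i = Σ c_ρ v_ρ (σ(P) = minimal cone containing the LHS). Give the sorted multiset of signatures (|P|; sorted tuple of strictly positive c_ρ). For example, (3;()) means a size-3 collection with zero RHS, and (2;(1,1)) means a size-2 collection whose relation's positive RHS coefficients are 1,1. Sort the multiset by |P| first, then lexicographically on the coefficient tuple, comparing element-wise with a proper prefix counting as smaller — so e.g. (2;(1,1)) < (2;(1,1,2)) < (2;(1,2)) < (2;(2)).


Δ(Σ) — 11 vertices, 24 min non-faces:

  {1,6}:  v_{1} + v_{6} = 0  →  sig = (2;())
  {7,8}:  v_{7} + v_{8} = 0  →  sig = (2;())
  {1,10}:  v_{1} + v_{10} = v_{2}  →  sig = (2;(1))
  {2,6}:  v_{2} + v_{6} = v_{10}  →  sig = (2;(1))
  {9,11}:  v_{9} + v_{11} = v_{2}  →  sig = (2;(1))
  {1,5}:  v_{1} + v_{5} = v_{8} + v_{10}  →  sig = (2;(1,1))
  {3,11}:  v_{3} + v_{11} = v_{6} + v_{7}  →  sig = (2;(1,1))
  {5,7}:  v_{5} + v_{7} = v_{6} + v_{10}  →  sig = (2;(1,1))
  {1,11}:  v_{1} + v_{11} = v_{4} + v_{7} + v_{10}  →  sig = (2;(1,1,1))
  {6,9}:  v_{6} + v_{9} = v_{2} + v_{3} + v_{8}  →  sig = (2;(1,1,1))
  {7,9}:  v_{7} + v_{9} = v_{1} + v_{2} + v_{3}  →  sig = (2;(1,1,1))
  {8,11}:  v_{8} + v_{11} = v_{4} + v_{6} + v_{10}  →  sig = (2;(1,1,1))
  {5,9}:  v_{5} + v_{9} = v_{2} + v_{3} + 2·v_{8} + v_{10}  →  sig = (2;(1,1,1,2))
  {2,11}:  v_{2} + v_{11} = v_{4} + v_{7} + 2·v_{10}  →  sig = (2;(1,1,2))
  {9,10}:  v_{9} + v_{10} = 2·v_{2} + v_{3} + v_{8}  →  sig = (2;(1,1,2))
  {2,5}:  v_{2} + v_{5} = v_{8} + 2·v_{10}  →  sig = (2;(1,2))
  {4,9}:  v_{4} + v_{9} = 2·v_{1} + v_{8}  →  sig = (2;(1,2))
  {5,11}:  v_{5} + v_{11} = v_{4} + 2·v_{6} + 2·v_{10}  →  sig = (2;(1,2,2))
  {3,4,10}:  v_{3} + v_{4} + v_{10} = 0  →  sig = (3;())
  {2,3,4}:  v_{2} + v_{3} + v_{4} = v_{1}  →  sig = (3;(1))
  {6,8,10}:  v_{6} + v_{8} + v_{10} = v_{5}  →  sig = (3;(1))
  {3,4,5}:  v_{3} + v_{4} + v_{5} = v_{6} + v_{8}  →  sig = (3;(1,1))
  {1,2,3,8}:  v_{1} + v_{2} + v_{3} + v_{8} = v_{9}  →  sig = (4;(1))
  {4,6,7,10}:  v_{4} + v_{6} + v_{7} + v_{10} = v_{11}  →  sig = (4;(1))

Hence PRS(X_Σ) =
    |P|=2: 18 collections, coeffs (), (), (1), (1), (1), (1,1), (1,1), (1,1), (1,1,1), (1,1,1), (1,1,1), (1,1,1), (1,1,1,2), (1,1,2), (1,1,2), (1,2), (1,2), (1,2,2)
    |P|=3: 4 collections, coeffs (), (1), (1), (1,1)
    |P|=4: 2 collections, coeffs (1), (1)


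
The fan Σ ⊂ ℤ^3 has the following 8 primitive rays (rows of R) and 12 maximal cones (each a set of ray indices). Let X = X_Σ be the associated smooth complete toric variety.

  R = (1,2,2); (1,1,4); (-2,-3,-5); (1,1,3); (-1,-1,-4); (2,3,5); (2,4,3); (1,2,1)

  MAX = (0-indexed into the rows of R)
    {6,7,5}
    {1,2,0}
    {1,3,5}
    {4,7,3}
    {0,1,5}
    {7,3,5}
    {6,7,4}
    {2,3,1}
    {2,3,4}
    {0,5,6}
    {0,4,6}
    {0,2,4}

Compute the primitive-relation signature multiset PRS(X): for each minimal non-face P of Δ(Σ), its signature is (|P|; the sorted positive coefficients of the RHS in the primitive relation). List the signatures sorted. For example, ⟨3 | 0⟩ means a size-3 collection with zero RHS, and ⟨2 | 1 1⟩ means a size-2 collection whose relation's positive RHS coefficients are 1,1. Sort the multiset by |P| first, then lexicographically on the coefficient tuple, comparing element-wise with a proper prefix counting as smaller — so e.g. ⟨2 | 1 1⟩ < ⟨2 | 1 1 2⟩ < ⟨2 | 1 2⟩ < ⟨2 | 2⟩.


10 minimal non-faces of Δ(Σ) (on 8 rays):

  • {1,4}:  v_{1} + v_{4} = 0  ⟹  sig = ⟨2 | 0⟩
  • {2,5}:  v_{2} + v_{5} = 0  ⟹  sig = ⟨2 | 0⟩
  • {0,3}:  v_{0} + v_{3} = v_{5}  ⟹  sig = ⟨2 | 1⟩
  • {0,7}:  v_{0} + v_{7} = v_{6}  ⟹  sig = ⟨2 | 1⟩
  • {1,7}:  v_{1} + v_{7} = v_{5}  ⟹  sig = ⟨2 | 1⟩
  • {2,7}:  v_{2} + v_{7} = v_{4}  ⟹  sig = ⟨2 | 1⟩
  • {4,5}:  v_{4} + v_{5} = v_{7}  ⟹  sig = ⟨2 | 1⟩
  • {1,6}:  v_{1} + v_{6} = v_{0} + v_{5}  ⟹  sig = ⟨2 | 1 1⟩
  • {2,6}:  v_{2} + v_{6} = v_{0} + v_{4}  ⟹  sig = ⟨2 | 1 1⟩
  • {3,6}:  v_{3} + v_{6} = v_{5} + v_{7}  ⟹  sig = ⟨2 | 1 1⟩

Sorted signature multiset PRS(X):
{ ⟨2 | 0⟩ ×2,  ⟨2 | 1⟩ ×5,  ⟨2 | 1 1⟩ ×3 }


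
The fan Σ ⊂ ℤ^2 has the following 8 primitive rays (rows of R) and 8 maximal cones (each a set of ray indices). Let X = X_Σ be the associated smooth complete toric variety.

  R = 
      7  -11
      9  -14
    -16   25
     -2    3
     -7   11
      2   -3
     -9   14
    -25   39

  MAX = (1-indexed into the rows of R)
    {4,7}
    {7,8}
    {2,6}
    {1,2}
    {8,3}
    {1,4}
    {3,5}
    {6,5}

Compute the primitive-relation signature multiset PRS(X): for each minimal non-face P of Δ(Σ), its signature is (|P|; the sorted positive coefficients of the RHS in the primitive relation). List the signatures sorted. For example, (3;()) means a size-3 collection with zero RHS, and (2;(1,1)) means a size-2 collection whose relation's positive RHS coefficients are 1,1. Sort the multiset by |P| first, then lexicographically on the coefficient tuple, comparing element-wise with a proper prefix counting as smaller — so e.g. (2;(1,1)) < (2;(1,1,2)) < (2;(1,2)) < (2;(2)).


Σ has 20 primitive collections:

  • {1,5}:  v_{1} + v_{5} = 0  so sig = (2;())
  • {2,7}:  v_{2} + v_{7} = 0  so sig = (2;())
  • {4,6}:  v_{4} + v_{6} = 0  so sig = (2;())
  • {1,3}:  v_{1} + v_{3} = v_{7}  so sig = (2;(1))
  • {1,6}:  v_{1} + v_{6} = v_{2}  so sig = (2;(1))
  • {1,7}:  v_{1} + v_{7} = v_{4}  so sig = (2;(1))
  • {2,3}:  v_{2} + v_{3} = v_{5}  so sig = (2;(1))
  • {2,4}:  v_{2} + v_{4} = v_{1}  so sig = (2;(1))
  • {2,5}:  v_{2} + v_{5} = v_{6}  so sig = (2;(1))
  • {2,8}:  v_{2} + v_{8} = v_{3}  so sig = (2;(1))
  • {3,7}:  v_{3} + v_{7} = v_{8}  so sig = (2;(1))
  • {4,5}:  v_{4} + v_{5} = v_{7}  so sig = (2;(1))
  • {5,7}:  v_{5} + v_{7} = v_{3}  so sig = (2;(1))
  • {6,7}:  v_{6} + v_{7} = v_{5}  so sig = (2;(1))
  • {6,8}:  v_{6} + v_{8} = v_{3} + v_{5}  so sig = (2;(1,1))
  • {1,8}:  v_{1} + v_{8} = 2·v_{7}  so sig = (2;(2))
  • {3,4}:  v_{3} + v_{4} = 2·v_{7}  so sig = (2;(2))
  • {3,6}:  v_{3} + v_{6} = 2·v_{5}  so sig = (2;(2))
  • {5,8}:  v_{5} + v_{8} = 2·v_{3}  so sig = (2;(2))
  • {4,8}:  v_{4} + v_{8} = 3·v_{7}  so sig = (2;(3))

so the primitive-relation signature multiset is
    (2;())
    (2;())
    (2;())
    (2;(1))
    (2;(1))
    (2;(1))
    (2;(1))
    (2;(1))
    (2;(1))
    (2;(1))
    (2;(1))
    (2;(1))
    (2;(1))
    (2;(1))
    (2;(1,1))
    (2;(2))
    (2;(2))
    (2;(2))
    (2;(2))
    (2;(3))


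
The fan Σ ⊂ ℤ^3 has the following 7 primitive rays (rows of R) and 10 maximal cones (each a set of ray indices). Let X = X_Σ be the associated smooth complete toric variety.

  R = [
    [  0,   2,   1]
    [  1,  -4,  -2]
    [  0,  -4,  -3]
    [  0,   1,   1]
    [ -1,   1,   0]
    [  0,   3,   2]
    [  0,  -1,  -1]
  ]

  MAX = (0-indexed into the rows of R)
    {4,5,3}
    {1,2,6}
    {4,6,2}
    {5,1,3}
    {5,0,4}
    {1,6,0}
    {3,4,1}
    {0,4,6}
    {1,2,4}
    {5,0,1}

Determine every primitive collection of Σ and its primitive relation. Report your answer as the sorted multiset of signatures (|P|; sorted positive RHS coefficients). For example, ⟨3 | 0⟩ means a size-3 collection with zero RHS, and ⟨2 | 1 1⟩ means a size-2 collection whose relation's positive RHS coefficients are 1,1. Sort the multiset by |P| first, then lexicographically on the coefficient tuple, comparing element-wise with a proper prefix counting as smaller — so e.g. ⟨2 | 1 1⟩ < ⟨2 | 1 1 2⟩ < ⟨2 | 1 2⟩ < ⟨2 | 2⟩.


The 9 primitive collections of Σ (r=7, n=3):

  P={3,6}:  v_{3} + v_{6} = 0 ; sig = ⟨2 | 0⟩
  P={0,3}:  v_{0} + v_{3} = v_{5} ; sig = ⟨2 | 1⟩
  P={2,5}:  v_{2} + v_{5} = v_{6} ; sig = ⟨2 | 1⟩
  P={5,6}:  v_{5} + v_{6} = v_{0} ; sig = ⟨2 | 1⟩
  P={2,3}:  v_{2} + v_{3} = v_{1} + v_{4} ; sig = ⟨2 | 1 1⟩
  P={0,2}:  v_{0} + v_{2} = 2·v_{6} ; sig = ⟨2 | 2⟩
  P={1,4,5}:  v_{1} + v_{4} + v_{5} = 0 ; sig = ⟨3 | 0⟩
  P={0,1,4}:  v_{0} + v_{1} + v_{4} = v_{6} ; sig = ⟨3 | 1⟩
  P={1,4,6}:  v_{1} + v_{4} + v_{6} = v_{2} ; sig = ⟨3 | 1⟩

Hence PRS(X_Σ) =
{ ⟨2 | 0⟩,  ⟨2 | 1⟩ ×3,  ⟨2 | 1 1⟩,  ⟨2 | 2⟩,  ⟨3 | 0⟩,  ⟨3 | 1⟩ ×2 }


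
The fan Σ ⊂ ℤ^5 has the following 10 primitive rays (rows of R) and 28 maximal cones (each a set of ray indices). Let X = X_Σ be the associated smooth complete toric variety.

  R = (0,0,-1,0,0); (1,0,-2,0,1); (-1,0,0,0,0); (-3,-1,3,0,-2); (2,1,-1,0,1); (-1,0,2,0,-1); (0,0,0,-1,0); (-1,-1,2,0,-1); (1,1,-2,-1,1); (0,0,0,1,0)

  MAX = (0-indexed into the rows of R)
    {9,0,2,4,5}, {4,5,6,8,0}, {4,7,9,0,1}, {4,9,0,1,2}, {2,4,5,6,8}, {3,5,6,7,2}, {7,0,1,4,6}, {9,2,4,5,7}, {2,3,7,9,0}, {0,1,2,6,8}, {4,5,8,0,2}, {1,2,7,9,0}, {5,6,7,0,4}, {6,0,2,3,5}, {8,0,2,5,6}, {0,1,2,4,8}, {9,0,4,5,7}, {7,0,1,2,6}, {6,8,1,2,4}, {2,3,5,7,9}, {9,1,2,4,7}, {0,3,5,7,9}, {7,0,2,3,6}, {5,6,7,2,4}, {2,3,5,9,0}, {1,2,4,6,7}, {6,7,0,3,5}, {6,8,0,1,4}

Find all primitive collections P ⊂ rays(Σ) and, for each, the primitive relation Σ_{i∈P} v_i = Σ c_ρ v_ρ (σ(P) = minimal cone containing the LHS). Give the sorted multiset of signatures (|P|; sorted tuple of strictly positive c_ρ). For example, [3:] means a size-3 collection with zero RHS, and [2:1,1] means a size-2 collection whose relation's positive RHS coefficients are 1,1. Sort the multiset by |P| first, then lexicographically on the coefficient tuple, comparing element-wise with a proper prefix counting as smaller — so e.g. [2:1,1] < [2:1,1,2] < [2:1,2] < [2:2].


Minimal non-faces — 10 found among 10 rays, 28 max cones:

  {1,5}:  v_{1} + v_{5} = 0  ⇒ sig = [2:]
  {6,9}:  v_{6} + v_{9} = 0  ⇒ sig = [2:]
  {3,4}:  v_{3} + v_{4} = v_{5}  ⇒ sig = [2:1]
  {7,8}:  v_{7} + v_{8} = v_{6}  ⇒ sig = [2:1]
  {1,3}:  v_{1} + v_{3} = v_{0} + v_{2} + v_{7}  ⇒ sig = [2:1,1,1]
  {8,9}:  v_{8} + v_{9} = v_{0} + v_{2} + v_{4}  ⇒ sig = [2:1,1,1]
  {3,8}:  v_{3} + v_{8} = v_{0} + v_{2} + v_{5} + v_{6}  ⇒ sig = [2:1,1,1,1]
  {0,2,4,7}:  v_{0} + v_{2} + v_{4} + v_{7} = 0  ⇒ sig = [4:]
  {0,2,4,6}:  v_{0} + v_{2} + v_{4} + v_{6} = v_{8}  ⇒ sig = [4:1]
  {0,2,5,7}:  v_{0} + v_{2} + v_{5} + v_{7} = v_{3}  ⇒ sig = [4:1]

Hence PRS(X_Σ) =
{ [2:] ×2,  [2:1] ×2,  [2:1,1,1] ×2,  [2:1,1,1,1],  [4:],  [4:1] ×2 }


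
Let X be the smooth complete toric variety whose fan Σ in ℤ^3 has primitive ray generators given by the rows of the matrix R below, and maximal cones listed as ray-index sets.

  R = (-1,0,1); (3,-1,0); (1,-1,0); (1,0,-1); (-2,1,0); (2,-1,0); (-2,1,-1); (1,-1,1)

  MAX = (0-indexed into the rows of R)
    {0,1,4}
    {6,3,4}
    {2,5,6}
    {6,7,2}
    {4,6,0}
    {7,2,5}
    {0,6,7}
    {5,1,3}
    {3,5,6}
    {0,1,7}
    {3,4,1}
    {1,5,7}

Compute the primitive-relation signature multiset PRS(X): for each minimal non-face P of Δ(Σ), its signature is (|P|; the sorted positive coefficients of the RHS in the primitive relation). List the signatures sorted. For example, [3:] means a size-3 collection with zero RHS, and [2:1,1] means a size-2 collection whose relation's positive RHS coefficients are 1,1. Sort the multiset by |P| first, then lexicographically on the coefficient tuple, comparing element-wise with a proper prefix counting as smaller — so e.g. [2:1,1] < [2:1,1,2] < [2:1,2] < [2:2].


Primitive collections (11):

  P={0,3}:  v_{0} + v_{3} = 0 ; sig = [2:]
  P={4,5}:  v_{4} + v_{5} = 0 ; sig = [2:]
  P={0,5}:  v_{0} + v_{5} = v_{7} ; sig = [2:1]
  P={1,6}:  v_{1} + v_{6} = v_{3} ; sig = [2:1]
  P={3,7}:  v_{3} + v_{7} = v_{5} ; sig = [2:1]
  P={4,7}:  v_{4} + v_{7} = v_{0} ; sig = [2:1]
  P={2,4}:  v_{2} + v_{4} = v_{6} + v_{7} ; sig = [2:1,1]
  P={0,2}:  v_{0} + v_{2} = v_{6} + 2·v_{7} ; sig = [2:1,2]
  P={2,3}:  v_{2} + v_{3} = 2·v_{5} + v_{6} ; sig = [2:1,2]
  P={1,2}:  v_{1} + v_{2} = 2·v_{5} ; sig = [2:2]
  P={5,6,7}:  v_{5} + v_{6} + v_{7} = v_{2} ; sig = [3:1]

Sorted signature multiset PRS(X):
{ [2:] ×2,  [2:1] ×4,  [2:1,1],  [2:1,2] ×2,  [2:2],  [3:1] }


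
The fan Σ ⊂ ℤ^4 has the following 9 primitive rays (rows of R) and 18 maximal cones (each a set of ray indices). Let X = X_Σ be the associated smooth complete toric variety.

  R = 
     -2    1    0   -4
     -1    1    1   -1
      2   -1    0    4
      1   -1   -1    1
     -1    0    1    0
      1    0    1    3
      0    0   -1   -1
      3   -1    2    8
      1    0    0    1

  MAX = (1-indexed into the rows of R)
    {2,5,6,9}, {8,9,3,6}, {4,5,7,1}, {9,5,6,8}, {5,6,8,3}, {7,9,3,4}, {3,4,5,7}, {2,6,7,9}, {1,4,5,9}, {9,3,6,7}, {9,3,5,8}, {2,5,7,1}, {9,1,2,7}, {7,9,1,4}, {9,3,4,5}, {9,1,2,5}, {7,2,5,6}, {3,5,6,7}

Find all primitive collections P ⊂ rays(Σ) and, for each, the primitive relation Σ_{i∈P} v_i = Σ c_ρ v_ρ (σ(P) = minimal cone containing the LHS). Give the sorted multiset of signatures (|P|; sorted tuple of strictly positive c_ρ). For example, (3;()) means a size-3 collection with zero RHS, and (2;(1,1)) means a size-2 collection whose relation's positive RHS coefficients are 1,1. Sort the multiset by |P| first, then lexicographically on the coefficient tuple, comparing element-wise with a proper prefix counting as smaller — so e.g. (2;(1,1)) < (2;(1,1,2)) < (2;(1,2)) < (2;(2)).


Primitive collections (11):

  {1,3}:  v_{1} + v_{3} = 0  so sig = (2;())
  {2,4}:  v_{2} + v_{4} = 0  so sig = (2;())
  {1,6}:  v_{1} + v_{6} = v_{2}  so sig = (2;(1))
  {2,3}:  v_{2} + v_{3} = v_{6}  so sig = (2;(1))
  {4,6}:  v_{4} + v_{6} = v_{3}  so sig = (2;(1))
  {7,8}:  v_{7} + v_{8} = v_{3} + v_{6}  so sig = (2;(1,1))
  {1,8}:  v_{1} + v_{8} = v_{5} + v_{6} + v_{9}  so sig = (2;(1,1,1))
  {2,8}:  v_{2} + v_{8} = v_{5} + 2·v_{6} + v_{9}  so sig = (2;(1,1,2))
  {4,8}:  v_{4} + v_{8} = 2·v_{3} + v_{5} + v_{9}  so sig = (2;(1,1,2))
  {5,7,9}:  v_{5} + v_{7} + v_{9} = 0  so sig = (3;())
  {3,5,6,9}:  v_{3} + v_{5} + v_{6} + v_{9} = v_{8}  so sig = (4;(1))

Signatures (|P|; sorted positive RHS coefficients), sorted:
    (2;())
    (2;())
    (2;(1))
    (2;(1))
    (2;(1))
    (2;(1,1))
    (2;(1,1,1))
    (2;(1,1,2))
    (2;(1,1,2))
    (3;())
    (4;(1))


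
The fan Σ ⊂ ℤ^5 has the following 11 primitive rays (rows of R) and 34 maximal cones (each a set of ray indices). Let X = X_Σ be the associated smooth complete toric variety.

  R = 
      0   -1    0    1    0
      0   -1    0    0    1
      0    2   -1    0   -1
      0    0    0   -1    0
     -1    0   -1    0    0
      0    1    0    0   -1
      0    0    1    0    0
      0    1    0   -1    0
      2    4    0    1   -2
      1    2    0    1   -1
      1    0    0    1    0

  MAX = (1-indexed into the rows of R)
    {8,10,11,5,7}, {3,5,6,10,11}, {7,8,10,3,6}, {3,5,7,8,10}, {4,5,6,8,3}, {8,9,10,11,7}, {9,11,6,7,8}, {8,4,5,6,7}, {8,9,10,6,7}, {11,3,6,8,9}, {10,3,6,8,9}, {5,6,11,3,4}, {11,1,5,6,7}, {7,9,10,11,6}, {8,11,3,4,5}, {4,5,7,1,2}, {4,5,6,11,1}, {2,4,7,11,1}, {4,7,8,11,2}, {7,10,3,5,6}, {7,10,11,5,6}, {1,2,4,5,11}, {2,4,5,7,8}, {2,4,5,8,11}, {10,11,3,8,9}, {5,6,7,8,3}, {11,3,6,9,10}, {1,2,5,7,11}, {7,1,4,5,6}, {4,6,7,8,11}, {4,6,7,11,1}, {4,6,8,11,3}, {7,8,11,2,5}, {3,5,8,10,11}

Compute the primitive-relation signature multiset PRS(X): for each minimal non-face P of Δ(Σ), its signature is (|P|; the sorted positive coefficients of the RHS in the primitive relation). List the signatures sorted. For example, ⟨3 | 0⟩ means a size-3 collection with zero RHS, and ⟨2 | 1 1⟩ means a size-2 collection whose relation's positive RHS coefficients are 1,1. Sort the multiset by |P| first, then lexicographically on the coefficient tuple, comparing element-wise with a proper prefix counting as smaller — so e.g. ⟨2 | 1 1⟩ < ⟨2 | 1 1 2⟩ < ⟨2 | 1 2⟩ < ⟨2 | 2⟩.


The 18 primitive collections of Σ (r=11, n=5):

  P={1,8}:  v_{1} + v_{8} = 0  ⇒ sig = ⟨2 | 0⟩
  P={2,6}:  v_{2} + v_{6} = 0  ⇒ sig = ⟨2 | 0⟩
  P={5,9}:  v_{5} + v_{9} = v_{3} + v_{10}  ⇒ sig = ⟨2 | 1 1⟩
  P={1,3}:  v_{1} + v_{3} = v_{5} + v_{6} + v_{11}  ⇒ sig = ⟨2 | 1 1 1⟩
  P={1,9}:  v_{1} + v_{9} = v_{6} + v_{10} + v_{11}  ⇒ sig = ⟨2 | 1 1 1⟩
  P={2,3}:  v_{2} + v_{3} = v_{5} + v_{8} + v_{11}  ⇒ sig = ⟨2 | 1 1 1⟩
  P={2,9}:  v_{2} + v_{9} = v_{8} + v_{10} + v_{11}  ⇒ sig = ⟨2 | 1 1 1⟩
  P={4,10}:  v_{4} + v_{10} = v_{6} + v_{8} + v_{11}  ⇒ sig = ⟨2 | 1 1 1⟩
  P={1,10}:  v_{1} + v_{10} = v_{5} + v_{6} + v_{7} + 2·v_{11}  ⇒ sig = ⟨2 | 1 1 1 2⟩
  P={2,10}:  v_{2} + v_{10} = v_{5} + v_{7} + v_{8} + 2·v_{11}  ⇒ sig = ⟨2 | 1 1 1 2⟩
  P={4,9}:  v_{4} + v_{9} = 2·v_{6} + 2·v_{8} + 2·v_{11}  ⇒ sig = ⟨2 | 2 2 2⟩
  P={3,7,11}:  v_{3} + v_{7} + v_{11} = v_{10}  ⇒ sig = ⟨3 | 1⟩
  P={3,4,7}:  v_{3} + v_{4} + v_{7} = v_{6} + v_{8}  ⇒ sig = ⟨3 | 1 1⟩
  P={3,7,9}:  v_{3} + v_{7} + v_{9} = v_{6} + v_{8} + 2·v_{10}  ⇒ sig = ⟨3 | 1 1 2⟩
  P={4,5,7,11}:  v_{4} + v_{5} + v_{7} + v_{11} = 0  ⇒ sig = ⟨4 | 0⟩
  P={5,6,8,11}:  v_{5} + v_{6} + v_{8} + v_{11} = v_{3}  ⇒ sig = ⟨4 | 1⟩
  P={6,8,10,11}:  v_{6} + v_{8} + v_{10} + v_{11} = v_{9}  ⇒ sig = ⟨4 | 1⟩
  P={5,6,8,10}:  v_{5} + v_{6} + v_{8} + v_{10} = 2·v_{3} + v_{7}  ⇒ sig = ⟨4 | 1 2⟩

Sorted signature multiset PRS(X):
[⟨2 | 0⟩, ⟨2 | 0⟩, ⟨2 | 1 1⟩, ⟨2 | 1 1 1⟩, ⟨2 | 1 1 1⟩, ⟨2 | 1 1 1⟩, ⟨2 | 1 1 1⟩, ⟨2 | 1 1 1⟩, ⟨2 | 1 1 1 2⟩, ⟨2 | 1 1 1 2⟩, ⟨2 | 2 2 2⟩, ⟨3 | 1⟩, ⟨3 | 1 1⟩, ⟨3 | 1 1 2⟩, ⟨4 | 0⟩, ⟨4 | 1⟩, ⟨4 | 1⟩, ⟨4 | 1 2⟩]


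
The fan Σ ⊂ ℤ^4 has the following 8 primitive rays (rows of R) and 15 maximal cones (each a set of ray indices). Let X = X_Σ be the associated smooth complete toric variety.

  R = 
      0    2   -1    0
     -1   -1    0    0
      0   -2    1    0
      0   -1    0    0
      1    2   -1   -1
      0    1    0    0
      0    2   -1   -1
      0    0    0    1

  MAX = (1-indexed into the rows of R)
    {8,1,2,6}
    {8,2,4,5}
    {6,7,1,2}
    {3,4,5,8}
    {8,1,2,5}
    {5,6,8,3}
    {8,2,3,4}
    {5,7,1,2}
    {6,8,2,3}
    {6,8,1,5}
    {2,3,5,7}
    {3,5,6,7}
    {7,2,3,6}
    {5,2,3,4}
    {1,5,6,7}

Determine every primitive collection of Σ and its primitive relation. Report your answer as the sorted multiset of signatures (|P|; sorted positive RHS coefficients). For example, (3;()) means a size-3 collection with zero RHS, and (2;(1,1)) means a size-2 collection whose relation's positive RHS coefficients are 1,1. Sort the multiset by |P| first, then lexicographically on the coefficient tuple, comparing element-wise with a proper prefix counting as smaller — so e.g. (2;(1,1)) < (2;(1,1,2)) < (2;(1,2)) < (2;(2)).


|primitive collections| = 7. Relations:

  {1,3}:  v_{1} + v_{3} = 0  ⇒ sig = (2;())
  {4,6}:  v_{4} + v_{6} = 0  ⇒ sig = (2;())
  {7,8}:  v_{7} + v_{8} = v_{1}  ⇒ sig = (2;(1))
  {4,7}:  v_{4} + v_{7} = v_{2} + v_{5}  ⇒ sig = (2;(1,1))
  {1,4}:  v_{1} + v_{4} = v_{2} + v_{5} + v_{8}  ⇒ sig = (2;(1,1,1))
  {2,5,6}:  v_{2} + v_{5} + v_{6} = v_{7}  ⇒ sig = (3;(1))
  {2,3,5,8}:  v_{2} + v_{3} + v_{5} + v_{8} = v_{4}  ⇒ sig = (4;(1))

so the primitive-relation signature multiset is
{ (2;()) ×2,  (2;(1)),  (2;(1,1)),  (2;(1,1,1)),  (3;(1)),  (4;(1)) }


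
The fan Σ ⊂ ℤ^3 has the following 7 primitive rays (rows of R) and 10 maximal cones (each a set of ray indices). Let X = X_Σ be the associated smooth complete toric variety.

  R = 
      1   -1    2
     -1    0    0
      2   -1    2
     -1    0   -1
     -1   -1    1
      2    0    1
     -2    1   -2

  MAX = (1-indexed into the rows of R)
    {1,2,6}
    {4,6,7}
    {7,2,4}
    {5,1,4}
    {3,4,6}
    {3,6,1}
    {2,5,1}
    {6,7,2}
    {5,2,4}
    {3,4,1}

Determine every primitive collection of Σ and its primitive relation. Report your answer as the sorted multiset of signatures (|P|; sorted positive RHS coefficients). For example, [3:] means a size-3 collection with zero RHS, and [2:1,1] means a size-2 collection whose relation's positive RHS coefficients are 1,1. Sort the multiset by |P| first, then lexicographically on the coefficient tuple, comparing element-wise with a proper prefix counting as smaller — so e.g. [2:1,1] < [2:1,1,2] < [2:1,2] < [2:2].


Σ has 9 primitive collections:

  • {3,7}:  v_{3} + v_{7} = 0  →  sig = [2:]
  • {1,7}:  v_{1} + v_{7} = v_{2}  →  sig = [2:1]
  • {2,3}:  v_{2} + v_{3} = v_{1}  →  sig = [2:1]
  • {5,6}:  v_{5} + v_{6} = v_{1}  →  sig = [2:1]
  • {3,5}:  v_{3} + v_{5} = 2·v_{1} + v_{4}  →  sig = [2:1,2]
  • {5,7}:  v_{5} + v_{7} = 2·v_{2} + v_{4}  →  sig = [2:1,2]
  • {2,4,6}:  v_{2} + v_{4} + v_{6} = 0  →  sig = [3:]
  • {1,2,4}:  v_{1} + v_{2} + v_{4} = v_{5}  →  sig = [3:1]
  • {1,4,6}:  v_{1} + v_{4} + v_{6} = v_{3}  →  sig = [3:1]

Hence PRS(X_Σ) =
    |P|=2: 6 collections, coeffs (), (1), (1), (1), (1,2), (1,2)
    |P|=3: 3 collections, coeffs (), (1), (1)
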